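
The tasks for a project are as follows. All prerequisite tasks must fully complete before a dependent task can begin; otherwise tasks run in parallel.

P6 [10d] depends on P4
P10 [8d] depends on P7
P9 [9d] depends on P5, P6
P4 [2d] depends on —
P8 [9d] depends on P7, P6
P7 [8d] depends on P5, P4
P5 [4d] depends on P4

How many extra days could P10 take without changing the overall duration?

P4→P5→P7→P8 = 2+4+8+9 = 23 sets the makespan at 23 days.
Longest path through P10: 22 days (earliest finish 22, latest finish 23).
Slack of P10 = 15 − 14 = 1 day.

1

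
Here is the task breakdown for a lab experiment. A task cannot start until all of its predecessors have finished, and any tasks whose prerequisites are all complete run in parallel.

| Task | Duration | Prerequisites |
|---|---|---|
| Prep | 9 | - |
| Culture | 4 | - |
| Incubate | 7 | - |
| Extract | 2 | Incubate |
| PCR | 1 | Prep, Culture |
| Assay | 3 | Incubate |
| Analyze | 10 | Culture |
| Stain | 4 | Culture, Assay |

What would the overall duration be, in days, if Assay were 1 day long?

As given, the longest chain is Incubate→Assay→Stain = 7+3+4 = 14, so the finish is 14 days.
Assay is on the critical path; changing it to 1 makes that path 12 days.
The binding chain switches to Culture→Analyze = 4+10 = 14; finish 14 days.

14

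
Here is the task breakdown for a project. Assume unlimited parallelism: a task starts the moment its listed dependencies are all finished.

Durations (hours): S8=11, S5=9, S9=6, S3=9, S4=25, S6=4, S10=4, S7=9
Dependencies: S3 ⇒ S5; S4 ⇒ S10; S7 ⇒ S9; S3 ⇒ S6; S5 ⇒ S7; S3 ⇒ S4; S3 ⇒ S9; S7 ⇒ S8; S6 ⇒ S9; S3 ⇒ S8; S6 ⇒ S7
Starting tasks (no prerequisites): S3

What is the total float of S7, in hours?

The longest chain is S3→S4→S10 = 9+25+4 = 38; overall finish 38 hours.
Longest path through S7: 38 hours (earliest finish 27, latest finish 27).
Float = 38 − 38 = 0.

0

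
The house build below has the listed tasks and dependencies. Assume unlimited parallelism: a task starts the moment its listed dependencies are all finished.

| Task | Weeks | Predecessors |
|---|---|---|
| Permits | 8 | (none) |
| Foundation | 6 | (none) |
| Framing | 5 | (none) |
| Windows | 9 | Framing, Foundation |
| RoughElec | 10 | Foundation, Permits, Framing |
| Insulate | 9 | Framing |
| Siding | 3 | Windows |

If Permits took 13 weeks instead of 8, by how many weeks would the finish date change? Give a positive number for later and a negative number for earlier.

As given, the longest chain is Permits→RoughElec = 8+10 = 18, so the finish is 18 weeks.
Permits is on the critical path; changing it to 13 makes that path 23 weeks.
No other chain overtakes it, so the finish is 23 weeks.
Change in finish: 23 − 18 = +5 weeks.

5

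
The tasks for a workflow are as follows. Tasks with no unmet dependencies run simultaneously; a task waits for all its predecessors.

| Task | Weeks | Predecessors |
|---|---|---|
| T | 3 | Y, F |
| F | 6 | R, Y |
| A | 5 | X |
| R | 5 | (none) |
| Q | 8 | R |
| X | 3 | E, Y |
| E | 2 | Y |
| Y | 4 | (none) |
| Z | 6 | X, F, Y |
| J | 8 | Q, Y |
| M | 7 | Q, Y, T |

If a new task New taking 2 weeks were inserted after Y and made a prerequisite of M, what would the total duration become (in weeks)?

21

Originally the workflow takes 21 weeks.
With New inserted, M now waits for max(Q, Y, T, New).
New critical path: R→Q→J = 5+8+8 = 21 ⇒ 21 weeks.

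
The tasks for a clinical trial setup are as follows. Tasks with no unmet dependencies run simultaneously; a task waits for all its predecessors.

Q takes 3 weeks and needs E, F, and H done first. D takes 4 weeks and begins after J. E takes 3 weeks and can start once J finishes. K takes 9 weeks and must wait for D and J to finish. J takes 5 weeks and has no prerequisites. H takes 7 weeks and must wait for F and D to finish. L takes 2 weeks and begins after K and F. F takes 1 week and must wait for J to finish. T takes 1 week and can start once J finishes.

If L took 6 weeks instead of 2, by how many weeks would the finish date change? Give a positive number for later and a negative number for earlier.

Critical path before the change: J→D→K→L = 5+4+9+2 = 20 giving 20 weeks.
L lies on that path, so at 6 weeks the path becomes 24 weeks.
That remains the longest chain; total 24 weeks.
Change in finish: 24 − 20 = +4 weeks.

4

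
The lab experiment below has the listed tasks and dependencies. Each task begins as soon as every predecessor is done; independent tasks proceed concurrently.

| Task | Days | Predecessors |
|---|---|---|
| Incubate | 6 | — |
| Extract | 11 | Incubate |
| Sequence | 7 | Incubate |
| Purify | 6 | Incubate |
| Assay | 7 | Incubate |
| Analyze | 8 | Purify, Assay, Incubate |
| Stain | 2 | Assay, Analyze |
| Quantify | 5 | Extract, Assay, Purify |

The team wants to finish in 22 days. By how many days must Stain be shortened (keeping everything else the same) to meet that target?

Current finish: 23 days; target: 22.
Stain is on every critical path, so each day cut from Stain cuts the finish by one (this holds down to a finish of 22).
Need 23 − 22 = 1 day off Stain → Stain becomes 1 day, finish becomes 22.

1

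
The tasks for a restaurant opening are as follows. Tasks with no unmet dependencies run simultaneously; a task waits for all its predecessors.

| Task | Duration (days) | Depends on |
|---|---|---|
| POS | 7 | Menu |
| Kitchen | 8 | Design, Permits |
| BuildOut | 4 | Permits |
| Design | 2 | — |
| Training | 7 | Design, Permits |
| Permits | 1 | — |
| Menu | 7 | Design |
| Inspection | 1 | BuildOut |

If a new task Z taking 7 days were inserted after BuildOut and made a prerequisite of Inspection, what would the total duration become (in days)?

Originally the restaurant opening takes 16 days.
With Z inserted, Inspection now waits for max(BuildOut, Z).
New critical path: Design→Menu→POS = 2+7+7 = 16 ⇒ 16 days.

16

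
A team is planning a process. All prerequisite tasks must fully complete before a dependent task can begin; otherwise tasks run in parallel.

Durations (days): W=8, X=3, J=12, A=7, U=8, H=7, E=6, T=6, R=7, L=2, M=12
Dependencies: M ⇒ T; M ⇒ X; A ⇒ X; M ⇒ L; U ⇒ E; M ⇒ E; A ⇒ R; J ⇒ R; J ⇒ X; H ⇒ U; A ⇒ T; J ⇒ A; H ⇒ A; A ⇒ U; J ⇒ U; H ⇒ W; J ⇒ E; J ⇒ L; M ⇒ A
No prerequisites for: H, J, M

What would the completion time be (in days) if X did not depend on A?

Original critical path: J→A→U→E = 12+7+8+6 = 33 ⇒ 33 days.
Without A→X, X's earliest start moves from 19 to 12.
New critical path: J→A→U→E = 12+7+8+6 = 33 ⇒ 33 days.

33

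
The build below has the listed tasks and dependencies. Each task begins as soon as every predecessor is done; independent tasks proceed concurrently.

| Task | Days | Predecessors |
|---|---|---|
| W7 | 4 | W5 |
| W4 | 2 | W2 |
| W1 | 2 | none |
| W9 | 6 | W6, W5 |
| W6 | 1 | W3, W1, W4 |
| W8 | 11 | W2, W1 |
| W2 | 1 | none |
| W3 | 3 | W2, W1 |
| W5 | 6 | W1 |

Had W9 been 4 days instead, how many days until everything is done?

13

Actual critical path: W1→W5→W9 = 2+6+6 = 14 ⇒ 14 days.
W9 lies on that path, so at 4 days the path becomes 12 days.
Now W1→W8 = 2+11 = 13 is longest, so the finish becomes 13 days.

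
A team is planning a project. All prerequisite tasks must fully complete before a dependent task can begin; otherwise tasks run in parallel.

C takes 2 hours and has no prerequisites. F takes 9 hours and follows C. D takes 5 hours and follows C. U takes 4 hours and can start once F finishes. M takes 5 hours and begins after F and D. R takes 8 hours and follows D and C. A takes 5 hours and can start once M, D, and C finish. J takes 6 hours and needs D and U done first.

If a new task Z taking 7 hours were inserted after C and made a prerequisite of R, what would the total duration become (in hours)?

21

Originally the project takes 21 hours.
With Z inserted, R now waits for max(D, C, Z).
New critical path: C→F→U→J = 2+9+4+6 = 21 ⇒ 21 hours.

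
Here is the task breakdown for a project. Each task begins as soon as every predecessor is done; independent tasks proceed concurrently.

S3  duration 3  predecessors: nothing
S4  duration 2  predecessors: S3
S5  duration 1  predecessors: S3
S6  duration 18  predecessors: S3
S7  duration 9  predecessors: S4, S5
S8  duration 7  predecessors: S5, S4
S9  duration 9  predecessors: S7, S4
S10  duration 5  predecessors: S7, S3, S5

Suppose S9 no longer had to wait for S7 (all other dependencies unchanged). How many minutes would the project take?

With the dependency in place, S3→S4→S7→S9 = 3+2+9+9 = 23 sets the finish at 23 minutes.
Without S7→S9, S9's earliest start moves from 14 to 5.
The longest chain is now S3→S6 = 3+18 = 21, so the project takes 21 minutes.

21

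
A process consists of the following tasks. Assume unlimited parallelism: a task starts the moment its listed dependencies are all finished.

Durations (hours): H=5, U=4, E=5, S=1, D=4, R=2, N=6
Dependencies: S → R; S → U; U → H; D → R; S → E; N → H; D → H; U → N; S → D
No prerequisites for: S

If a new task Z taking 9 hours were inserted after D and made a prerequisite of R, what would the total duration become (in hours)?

Originally the plan takes 16 hours.
With Z inserted, R now waits for max(D, S, Z).
New critical path: S→D→Z→R = 1+4+9+2 = 16 ⇒ 16 hours.

16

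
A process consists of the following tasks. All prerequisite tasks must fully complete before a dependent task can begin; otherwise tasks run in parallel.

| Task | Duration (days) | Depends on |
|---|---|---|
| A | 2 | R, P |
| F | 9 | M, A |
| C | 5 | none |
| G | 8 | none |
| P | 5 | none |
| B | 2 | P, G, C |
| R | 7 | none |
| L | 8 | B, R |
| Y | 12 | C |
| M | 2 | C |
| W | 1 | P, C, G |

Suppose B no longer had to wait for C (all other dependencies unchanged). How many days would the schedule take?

Original critical path: G→B→L = 8+2+8 = 18 ⇒ 18 days.
Dropping C→B doesn't change B's earliest start (8); another predecessor still binds.
New critical path: G→B→L = 8+2+8 = 18 ⇒ 18 days.

18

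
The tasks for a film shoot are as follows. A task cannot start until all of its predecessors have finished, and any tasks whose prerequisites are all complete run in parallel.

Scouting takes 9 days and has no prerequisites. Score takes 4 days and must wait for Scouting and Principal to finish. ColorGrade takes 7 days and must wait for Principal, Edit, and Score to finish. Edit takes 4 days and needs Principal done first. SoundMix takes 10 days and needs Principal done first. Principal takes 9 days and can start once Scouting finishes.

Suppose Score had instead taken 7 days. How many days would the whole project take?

The binding path is Scouting→Principal→Score→ColorGrade = 9+9+4+7 = 29; finish at 29 days.
Score lies on that path, so at 7 days the path becomes 32 days.
The critical path is still Scouting→Principal→Score→ColorGrade; finish is now 32 days.

32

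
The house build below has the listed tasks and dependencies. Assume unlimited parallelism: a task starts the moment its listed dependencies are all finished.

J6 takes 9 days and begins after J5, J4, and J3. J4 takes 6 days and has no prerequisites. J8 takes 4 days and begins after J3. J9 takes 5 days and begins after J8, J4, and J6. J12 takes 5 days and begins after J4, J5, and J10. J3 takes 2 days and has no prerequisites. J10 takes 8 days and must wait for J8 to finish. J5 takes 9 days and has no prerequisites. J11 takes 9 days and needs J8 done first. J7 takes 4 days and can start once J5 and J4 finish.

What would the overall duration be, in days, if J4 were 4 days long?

23

Baseline: J5→J6→J9 = 9+9+5 = 23 → 23 days.
J4 is off the critical path — its longest chain is 20 days, giving 3 of slack.
That remains the longest chain; total 23 days.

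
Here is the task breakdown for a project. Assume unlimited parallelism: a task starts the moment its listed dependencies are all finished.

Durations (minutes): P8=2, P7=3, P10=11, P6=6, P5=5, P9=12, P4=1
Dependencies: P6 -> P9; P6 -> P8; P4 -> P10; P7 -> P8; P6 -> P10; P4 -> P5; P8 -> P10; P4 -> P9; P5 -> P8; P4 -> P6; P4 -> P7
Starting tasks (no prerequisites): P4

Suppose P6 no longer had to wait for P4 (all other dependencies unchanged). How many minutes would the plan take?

19

Original critical path: P4→P6→P8→P10 = 1+6+2+11 = 20 ⇒ 20 minutes.
Without P4→P6, P6's earliest start moves from 1 to 0.
The longest chain is now P4→P5→P8→P10 = 1+5+2+11 = 19, so the plan takes 19 minutes.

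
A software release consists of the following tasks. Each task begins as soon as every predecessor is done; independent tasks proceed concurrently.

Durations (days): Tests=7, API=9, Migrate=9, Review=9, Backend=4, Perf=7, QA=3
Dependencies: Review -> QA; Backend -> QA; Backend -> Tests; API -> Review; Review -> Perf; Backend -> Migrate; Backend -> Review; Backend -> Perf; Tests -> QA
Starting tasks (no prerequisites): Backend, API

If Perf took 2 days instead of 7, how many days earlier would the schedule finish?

4

Baseline: API→Review→Perf = 9+9+7 = 25 → 25 days.
Since Perf is critical, the -5 change carries straight to that chain (now 20 days).
Now API→Review→QA = 9+9+3 = 21 is longest, so the finish becomes 21 days.
Change in finish: 21 − 25 = -4 days.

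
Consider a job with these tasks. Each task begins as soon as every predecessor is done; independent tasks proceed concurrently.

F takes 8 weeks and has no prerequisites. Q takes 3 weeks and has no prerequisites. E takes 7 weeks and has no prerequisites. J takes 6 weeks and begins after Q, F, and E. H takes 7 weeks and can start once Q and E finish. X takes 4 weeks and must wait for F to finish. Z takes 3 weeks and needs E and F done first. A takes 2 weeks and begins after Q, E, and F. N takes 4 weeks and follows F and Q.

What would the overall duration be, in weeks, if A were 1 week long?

As given, the longest chain is F→J = 8+6 = 14, so the finish is 14 weeks.
A has 4 weeks of float (longest path through it is 10).
That remains the longest chain; total 14 weeks.

14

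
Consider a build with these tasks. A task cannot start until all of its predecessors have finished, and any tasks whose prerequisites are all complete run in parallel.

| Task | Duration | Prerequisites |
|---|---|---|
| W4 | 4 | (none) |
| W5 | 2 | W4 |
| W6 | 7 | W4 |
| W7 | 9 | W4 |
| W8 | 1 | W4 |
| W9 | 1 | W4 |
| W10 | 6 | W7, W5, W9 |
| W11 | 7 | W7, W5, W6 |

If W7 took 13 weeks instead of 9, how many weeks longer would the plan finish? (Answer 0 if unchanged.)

As given, the longest chain is W4→W7→W11 = 4+9+7 = 20, so the finish is 20 weeks.
Since W7 is critical, the +4 change carries straight to that chain (now 24 weeks).
That remains the longest chain; total 24 weeks.
Change in finish: 24 − 20 = +4 weeks.

4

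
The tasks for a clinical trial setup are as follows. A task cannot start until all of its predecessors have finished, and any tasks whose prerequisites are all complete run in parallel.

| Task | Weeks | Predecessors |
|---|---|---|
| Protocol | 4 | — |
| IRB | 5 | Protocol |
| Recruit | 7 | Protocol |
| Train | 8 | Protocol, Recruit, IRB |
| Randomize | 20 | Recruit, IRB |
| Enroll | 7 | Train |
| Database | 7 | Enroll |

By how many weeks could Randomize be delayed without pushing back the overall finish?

Critical path: Protocol→Recruit→Train→Enroll→Database = 4+7+8+7+7 = 33, so the finish is 33 weeks.
Randomize finishes as early as 31 and must finish by 33.
Float = 33 − 31 = 2.

2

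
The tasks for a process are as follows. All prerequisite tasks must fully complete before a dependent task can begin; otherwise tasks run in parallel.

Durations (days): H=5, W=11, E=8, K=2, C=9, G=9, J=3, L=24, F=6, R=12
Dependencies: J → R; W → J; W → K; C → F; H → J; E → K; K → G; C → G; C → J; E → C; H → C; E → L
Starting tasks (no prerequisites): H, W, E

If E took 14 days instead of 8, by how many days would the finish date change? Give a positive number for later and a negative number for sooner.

Actual critical path: E→C→J→R = 8+9+3+12 = 32 ⇒ 32 days.
E is on the critical path; changing it to 14 makes that path 38 days.
That remains the longest chain; total 38 days.
Change in finish: 38 − 32 = +6 days.

6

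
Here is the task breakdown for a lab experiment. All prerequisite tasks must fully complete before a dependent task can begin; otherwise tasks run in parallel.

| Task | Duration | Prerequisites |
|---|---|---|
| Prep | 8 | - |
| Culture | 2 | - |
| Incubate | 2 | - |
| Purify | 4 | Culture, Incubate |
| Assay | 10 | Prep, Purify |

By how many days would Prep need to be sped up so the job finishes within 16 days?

Current finish: 18 days; target: 16.
Prep is on every critical path, so each day cut from Prep cuts the finish by one (this holds down to a finish of 16).
Need 18 − 16 = 2 days off Prep → Prep becomes 6 days, finish becomes 16.

2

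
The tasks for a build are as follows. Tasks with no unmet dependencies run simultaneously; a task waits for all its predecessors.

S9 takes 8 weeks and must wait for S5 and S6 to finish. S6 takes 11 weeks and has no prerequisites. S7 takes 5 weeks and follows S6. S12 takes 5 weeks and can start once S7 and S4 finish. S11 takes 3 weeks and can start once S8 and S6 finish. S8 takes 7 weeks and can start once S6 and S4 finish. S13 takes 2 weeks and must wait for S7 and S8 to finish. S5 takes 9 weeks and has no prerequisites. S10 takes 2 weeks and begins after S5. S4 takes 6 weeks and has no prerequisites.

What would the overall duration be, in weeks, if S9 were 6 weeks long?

The binding path is S6→S7→S12 = 11+5+5 = 21; finish at 21 weeks.
S9 has 2 weeks of float (longest path through it is 19).
No other chain overtakes it, so the finish is 21 weeks.

21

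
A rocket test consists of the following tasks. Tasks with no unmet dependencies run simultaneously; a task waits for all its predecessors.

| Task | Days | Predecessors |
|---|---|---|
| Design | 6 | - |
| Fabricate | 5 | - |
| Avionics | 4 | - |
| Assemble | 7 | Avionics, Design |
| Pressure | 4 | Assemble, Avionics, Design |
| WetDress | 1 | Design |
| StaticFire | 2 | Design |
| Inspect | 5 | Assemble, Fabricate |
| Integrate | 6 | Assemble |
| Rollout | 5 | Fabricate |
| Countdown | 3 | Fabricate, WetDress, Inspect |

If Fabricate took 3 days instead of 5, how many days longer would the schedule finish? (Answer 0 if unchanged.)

0

As given, the longest chain is Design→Assemble→Inspect→Countdown = 6+7+5+3 = 21, so the finish is 21 days.
The longest path through Fabricate is only 13 days, so Fabricate has float 8.
That remains the longest chain; total 21 days.
Change in finish: 21 − 21 = +0 days.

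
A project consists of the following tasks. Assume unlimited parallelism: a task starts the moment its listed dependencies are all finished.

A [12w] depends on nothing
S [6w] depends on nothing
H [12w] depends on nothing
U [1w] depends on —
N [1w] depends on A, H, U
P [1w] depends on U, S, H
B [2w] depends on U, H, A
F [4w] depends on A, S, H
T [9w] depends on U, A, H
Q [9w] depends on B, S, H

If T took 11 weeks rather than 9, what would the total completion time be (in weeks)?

Critical path before the change: A→B→Q = 12+2+9 = 23 giving 23 weeks.
T has 2 weeks of float (longest path through it is 21).
That remains the longest chain; total 23 weeks.

23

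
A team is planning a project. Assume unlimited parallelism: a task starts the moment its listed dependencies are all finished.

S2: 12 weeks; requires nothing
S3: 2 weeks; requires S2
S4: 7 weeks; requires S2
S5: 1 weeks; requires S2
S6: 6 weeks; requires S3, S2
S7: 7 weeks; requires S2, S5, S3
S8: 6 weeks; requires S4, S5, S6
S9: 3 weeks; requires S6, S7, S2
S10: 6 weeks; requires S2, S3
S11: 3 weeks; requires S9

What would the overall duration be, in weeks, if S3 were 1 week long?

Critical path before the change: S2→S3→S7→S9→S11 = 12+2+7+3+3 = 27 giving 27 weeks.
S3 lies on that path, so at 1 week the path becomes 26 weeks.
No other chain overtakes it, so the finish is 26 weeks.

26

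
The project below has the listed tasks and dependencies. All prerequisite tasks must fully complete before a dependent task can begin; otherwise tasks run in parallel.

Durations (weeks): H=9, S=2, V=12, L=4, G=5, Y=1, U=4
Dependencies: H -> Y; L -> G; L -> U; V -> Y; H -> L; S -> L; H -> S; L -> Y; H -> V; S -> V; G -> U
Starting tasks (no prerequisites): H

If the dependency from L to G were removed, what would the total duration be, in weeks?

24

Before: longest chain H→S→V→Y = 9+2+12+1 = 24, finish 24.
Without L→G, G's earliest start moves from 15 to 0.
After: H→S→V→Y = 9+2+12+1 = 24 → 24 weeks.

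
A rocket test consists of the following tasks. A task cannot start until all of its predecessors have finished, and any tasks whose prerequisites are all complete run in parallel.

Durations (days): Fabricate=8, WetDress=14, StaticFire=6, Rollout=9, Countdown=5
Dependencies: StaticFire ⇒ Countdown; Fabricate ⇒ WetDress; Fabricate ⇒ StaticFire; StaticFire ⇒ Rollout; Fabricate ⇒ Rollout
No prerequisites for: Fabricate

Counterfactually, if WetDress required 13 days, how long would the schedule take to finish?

23

Critical path before the change: Fabricate→StaticFire→Rollout = 8+6+9 = 23 giving 23 days.
WetDress has 1 day of float (longest path through it is 22).
The critical path is still Fabricate→StaticFire→Rollout; finish is now 23 days.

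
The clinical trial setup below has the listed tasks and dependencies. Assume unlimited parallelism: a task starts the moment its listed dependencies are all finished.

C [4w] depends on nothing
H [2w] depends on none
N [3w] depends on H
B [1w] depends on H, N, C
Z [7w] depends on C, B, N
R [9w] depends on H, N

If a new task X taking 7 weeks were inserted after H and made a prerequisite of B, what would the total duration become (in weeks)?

Originally the plan takes 14 weeks.
With X inserted, B now waits for max(H, N, C, X).
New critical path: H→X→B→Z = 2+7+1+7 = 17 ⇒ 17 weeks.

17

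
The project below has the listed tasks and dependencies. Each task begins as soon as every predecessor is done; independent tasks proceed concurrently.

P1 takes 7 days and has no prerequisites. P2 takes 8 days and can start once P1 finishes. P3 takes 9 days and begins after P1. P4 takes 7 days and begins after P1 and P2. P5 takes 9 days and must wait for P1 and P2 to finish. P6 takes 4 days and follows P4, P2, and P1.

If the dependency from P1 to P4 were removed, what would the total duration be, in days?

With the dependency in place, P1→P2→P4→P6 = 7+8+7+4 = 26 sets the finish at 26 days.
Dropping P1→P4 doesn't change P4's earliest start (15); another predecessor still binds.
After: P1→P2→P4→P6 = 7+8+7+4 = 26 → 26 days.

26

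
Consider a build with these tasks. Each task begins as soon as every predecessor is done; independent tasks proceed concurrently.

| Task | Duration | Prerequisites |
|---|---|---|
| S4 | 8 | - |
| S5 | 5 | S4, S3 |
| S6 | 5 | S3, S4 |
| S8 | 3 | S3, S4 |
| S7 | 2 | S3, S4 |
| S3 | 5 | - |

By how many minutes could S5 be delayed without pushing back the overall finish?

0

The longest chain is S4→S5 = 8+5 = 13; overall finish 13 minutes.
The longest chain containing S5 totals 13 minutes.
Slack of S5 = 8 − 8 = 0 minutes.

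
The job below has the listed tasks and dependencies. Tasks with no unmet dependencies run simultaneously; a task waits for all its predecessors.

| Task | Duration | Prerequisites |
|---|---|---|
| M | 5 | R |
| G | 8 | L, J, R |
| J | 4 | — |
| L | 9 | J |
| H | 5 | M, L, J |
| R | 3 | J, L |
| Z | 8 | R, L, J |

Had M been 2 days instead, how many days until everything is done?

24

The binding path is J→L→R→M→H = 4+9+3+5+5 = 26; finish at 26 days.
M is on the critical path; changing it to 2 makes that path 23 days.
Now J→L→R→Z = 4+9+3+8 = 24 is longest, so the finish becomes 24 days.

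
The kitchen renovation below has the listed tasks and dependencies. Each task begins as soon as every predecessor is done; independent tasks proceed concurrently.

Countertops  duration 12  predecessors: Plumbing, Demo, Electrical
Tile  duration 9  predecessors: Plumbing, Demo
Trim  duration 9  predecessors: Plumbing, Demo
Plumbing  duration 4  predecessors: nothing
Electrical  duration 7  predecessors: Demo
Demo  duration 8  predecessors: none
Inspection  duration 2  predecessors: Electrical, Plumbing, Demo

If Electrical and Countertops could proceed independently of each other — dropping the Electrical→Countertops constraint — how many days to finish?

With the dependency in place, Demo→Electrical→Countertops = 8+7+12 = 27 sets the finish at 27 days.
Without Electrical→Countertops, Countertops's earliest start moves from 15 to 8.
The longest chain is now Demo→Countertops = 8+12 = 20, so the schedule takes 20 days.

20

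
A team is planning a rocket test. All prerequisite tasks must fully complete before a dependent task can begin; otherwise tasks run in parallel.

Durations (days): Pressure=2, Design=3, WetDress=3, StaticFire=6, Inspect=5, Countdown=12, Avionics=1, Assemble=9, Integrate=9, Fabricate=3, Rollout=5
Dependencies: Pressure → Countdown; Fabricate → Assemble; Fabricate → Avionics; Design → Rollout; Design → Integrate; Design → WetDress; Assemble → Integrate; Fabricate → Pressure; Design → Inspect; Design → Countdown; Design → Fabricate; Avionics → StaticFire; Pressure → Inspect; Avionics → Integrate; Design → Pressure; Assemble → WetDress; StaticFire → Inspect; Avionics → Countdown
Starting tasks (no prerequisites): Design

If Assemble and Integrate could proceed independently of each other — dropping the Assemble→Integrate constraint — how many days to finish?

20

With the dependency in place, Design→Fabricate→Assemble→Integrate = 3+3+9+9 = 24 sets the finish at 24 days.
Without Assemble→Integrate, Integrate's earliest start moves from 15 to 7.
After: Design→Fabricate→Pressure→Countdown = 3+3+2+12 = 20 → 20 days.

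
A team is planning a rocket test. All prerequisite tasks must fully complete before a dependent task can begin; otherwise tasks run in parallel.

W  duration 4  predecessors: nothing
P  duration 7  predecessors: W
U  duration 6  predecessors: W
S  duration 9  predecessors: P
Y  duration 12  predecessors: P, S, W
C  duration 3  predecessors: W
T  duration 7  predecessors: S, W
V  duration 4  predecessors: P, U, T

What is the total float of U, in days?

The longest chain is W→P→S→Y = 4+7+9+12 = 32; overall finish 32 days.
Longest path through U: 14 days (earliest finish 10, latest finish 28).
Float = 32 − 14 = 18.

18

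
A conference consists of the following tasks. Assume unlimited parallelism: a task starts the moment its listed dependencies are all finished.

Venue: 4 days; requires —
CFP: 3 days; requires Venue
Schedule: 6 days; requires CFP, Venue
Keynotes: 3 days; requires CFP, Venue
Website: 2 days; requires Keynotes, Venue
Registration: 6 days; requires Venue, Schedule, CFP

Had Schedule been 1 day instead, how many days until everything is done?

14

Baseline: Venue→CFP→Schedule→Registration = 4+3+6+6 = 19 → 19 days.
Schedule is on the critical path; changing it to 1 makes that path 14 days.
The critical path is still Venue→CFP→Schedule→Registration; finish is now 14 days.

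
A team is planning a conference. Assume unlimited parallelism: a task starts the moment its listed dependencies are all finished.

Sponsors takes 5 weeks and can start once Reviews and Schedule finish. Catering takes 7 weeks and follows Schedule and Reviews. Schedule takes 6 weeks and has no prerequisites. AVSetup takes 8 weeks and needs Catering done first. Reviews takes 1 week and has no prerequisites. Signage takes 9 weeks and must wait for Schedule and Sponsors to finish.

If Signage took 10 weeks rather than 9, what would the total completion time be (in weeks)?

21

Critical path before the change: Schedule→Catering→AVSetup = 6+7+8 = 21 giving 21 weeks.
The longest path through Signage is only 20 weeks, so Signage has float 1.
New critical path: Schedule→Sponsors→Signage = 6+5+10 = 21 ⇒ 21 weeks.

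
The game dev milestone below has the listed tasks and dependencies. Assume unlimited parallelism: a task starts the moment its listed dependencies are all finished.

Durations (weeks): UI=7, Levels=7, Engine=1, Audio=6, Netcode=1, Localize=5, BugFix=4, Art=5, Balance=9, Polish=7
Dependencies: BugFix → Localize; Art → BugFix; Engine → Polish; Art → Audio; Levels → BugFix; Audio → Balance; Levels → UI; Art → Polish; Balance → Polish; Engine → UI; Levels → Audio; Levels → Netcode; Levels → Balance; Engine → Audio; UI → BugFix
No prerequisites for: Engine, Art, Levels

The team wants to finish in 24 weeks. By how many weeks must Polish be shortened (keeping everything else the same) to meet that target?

5

Current finish: 29 weeks; target: 24.
Polish is on every critical path, so each week cut from Polish cuts the finish by one (this holds down to a finish of 23).
Need 29 − 24 = 5 weeks off Polish → Polish becomes 2 weeks, finish becomes 24.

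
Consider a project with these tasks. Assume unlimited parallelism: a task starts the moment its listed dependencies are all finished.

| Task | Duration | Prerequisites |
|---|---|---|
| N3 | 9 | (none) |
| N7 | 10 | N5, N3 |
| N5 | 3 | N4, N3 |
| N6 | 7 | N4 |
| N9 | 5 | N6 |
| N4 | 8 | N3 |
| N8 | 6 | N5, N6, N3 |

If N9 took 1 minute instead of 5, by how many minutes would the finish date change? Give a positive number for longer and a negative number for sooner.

As given, the longest chain is N3→N4→N5→N7 = 9+8+3+10 = 30, so the finish is 30 minutes.
N9 has 1 minute of float (longest path through it is 29).
No other chain overtakes it, so the finish is 30 minutes.
Change in finish: 30 − 30 = +0 minutes.

0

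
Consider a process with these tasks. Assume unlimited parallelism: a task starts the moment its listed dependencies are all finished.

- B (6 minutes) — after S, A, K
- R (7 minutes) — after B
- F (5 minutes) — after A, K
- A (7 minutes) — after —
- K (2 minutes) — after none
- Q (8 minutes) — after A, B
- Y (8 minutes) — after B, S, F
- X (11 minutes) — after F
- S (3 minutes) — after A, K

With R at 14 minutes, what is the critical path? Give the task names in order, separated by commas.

The binding path is A→S→B→Q = 7+3+6+8 = 24; finish at 24 minutes.
R is off the critical path — its longest chain is 23 minutes, giving 1 of slack.
Now A→S→B→R = 7+3+6+14 = 30 is longest, so the finish becomes 30 minutes.

A, S, B, R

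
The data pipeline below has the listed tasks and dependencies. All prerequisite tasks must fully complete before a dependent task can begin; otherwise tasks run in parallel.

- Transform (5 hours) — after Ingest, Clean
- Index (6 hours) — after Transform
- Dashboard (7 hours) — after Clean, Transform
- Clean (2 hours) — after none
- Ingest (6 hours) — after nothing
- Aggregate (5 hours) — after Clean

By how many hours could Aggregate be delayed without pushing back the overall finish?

The longest chain is Ingest→Transform→Dashboard = 6+5+7 = 18; overall finish 18 hours.
Longest path through Aggregate: 7 hours (earliest finish 7, latest finish 18).
Slack of Aggregate = 13 − 2 = 11 hours.

11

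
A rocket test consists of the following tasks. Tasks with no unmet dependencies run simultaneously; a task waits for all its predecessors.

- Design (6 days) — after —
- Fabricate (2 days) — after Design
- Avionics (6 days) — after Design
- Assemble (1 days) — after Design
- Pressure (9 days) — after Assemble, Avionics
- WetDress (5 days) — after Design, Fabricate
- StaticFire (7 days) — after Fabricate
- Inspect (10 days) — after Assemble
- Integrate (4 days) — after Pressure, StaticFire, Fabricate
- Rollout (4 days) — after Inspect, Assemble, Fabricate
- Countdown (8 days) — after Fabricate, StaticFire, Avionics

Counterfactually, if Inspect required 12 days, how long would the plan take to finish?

25

As given, the longest chain is Design→Avionics→Pressure→Integrate = 6+6+9+4 = 25, so the finish is 25 days.
Inspect is off the critical path — its longest chain is 21 days, giving 4 of slack.
No other chain overtakes it, so the finish is 25 days.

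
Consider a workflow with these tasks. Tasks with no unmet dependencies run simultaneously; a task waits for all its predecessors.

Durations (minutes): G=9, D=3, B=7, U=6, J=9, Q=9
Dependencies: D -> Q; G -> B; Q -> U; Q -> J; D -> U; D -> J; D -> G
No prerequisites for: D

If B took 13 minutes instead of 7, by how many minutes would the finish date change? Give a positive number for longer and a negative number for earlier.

Actual critical path: D→Q→J = 3+9+9 = 21 ⇒ 21 minutes.
B is off the critical path — its longest chain is 19 minutes, giving 2 of slack.
New critical path: D→G→B = 3+9+13 = 25 ⇒ 25 minutes.
Change in finish: 25 − 21 = +4 minutes.

4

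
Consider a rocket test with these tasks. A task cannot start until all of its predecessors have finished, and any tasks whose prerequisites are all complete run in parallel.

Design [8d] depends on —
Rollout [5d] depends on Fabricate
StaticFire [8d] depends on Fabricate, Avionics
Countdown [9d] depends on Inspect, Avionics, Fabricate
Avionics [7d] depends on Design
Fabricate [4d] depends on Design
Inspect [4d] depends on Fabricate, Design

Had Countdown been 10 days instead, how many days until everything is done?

26

Baseline: Design→Fabricate→Inspect→Countdown = 8+4+4+9 = 25 → 25 days.
Countdown lies on that path, so at 10 days the path becomes 26 days.
That remains the longest chain; total 26 days.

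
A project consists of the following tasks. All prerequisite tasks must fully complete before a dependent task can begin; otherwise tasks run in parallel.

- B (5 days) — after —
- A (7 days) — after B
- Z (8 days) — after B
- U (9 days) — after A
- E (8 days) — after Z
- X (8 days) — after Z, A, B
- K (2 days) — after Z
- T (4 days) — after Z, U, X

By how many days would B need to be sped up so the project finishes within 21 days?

Current finish: 25 days; target: 21.
B is on every critical path, so each day cut from B cuts the finish by one (this holds down to a finish of 21).
Need 25 − 21 = 4 days off B → B becomes 1 day, finish becomes 21.

4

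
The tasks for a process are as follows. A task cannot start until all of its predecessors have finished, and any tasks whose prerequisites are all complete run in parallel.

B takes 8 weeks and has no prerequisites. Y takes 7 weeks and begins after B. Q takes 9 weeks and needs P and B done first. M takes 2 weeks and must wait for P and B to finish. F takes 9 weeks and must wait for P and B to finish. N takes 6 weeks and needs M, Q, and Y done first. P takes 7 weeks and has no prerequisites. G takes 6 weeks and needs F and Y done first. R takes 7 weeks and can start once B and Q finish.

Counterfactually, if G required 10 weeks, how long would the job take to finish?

27

Critical path before the change: B→Q→R = 8+9+7 = 24 giving 24 weeks.
The longest path through G is only 23 weeks, so G has float 1.
New critical path: B→F→G = 8+9+10 = 27 ⇒ 27 weeks.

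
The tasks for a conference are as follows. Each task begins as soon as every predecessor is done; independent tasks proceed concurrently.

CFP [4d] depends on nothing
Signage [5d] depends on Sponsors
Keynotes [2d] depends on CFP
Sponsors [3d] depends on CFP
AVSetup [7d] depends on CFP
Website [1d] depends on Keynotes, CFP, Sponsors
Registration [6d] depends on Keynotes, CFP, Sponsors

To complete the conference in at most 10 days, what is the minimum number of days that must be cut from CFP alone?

3

Current finish: 13 days; target: 10.
CFP is on every critical path, so each day cut from CFP cuts the finish by one (this holds down to a finish of 10).
Need 13 − 10 = 3 days off CFP → CFP becomes 1 day, finish becomes 10.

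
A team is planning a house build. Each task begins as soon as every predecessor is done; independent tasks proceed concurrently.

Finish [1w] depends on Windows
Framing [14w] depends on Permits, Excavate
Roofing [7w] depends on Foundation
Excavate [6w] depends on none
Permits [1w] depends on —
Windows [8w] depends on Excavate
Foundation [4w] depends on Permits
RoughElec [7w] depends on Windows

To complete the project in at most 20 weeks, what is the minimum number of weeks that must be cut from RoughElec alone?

1

Current finish: 21 weeks; target: 20.
RoughElec is on every critical path, so each week cut from RoughElec cuts the finish by one (this holds down to a finish of 20).
Need 21 − 20 = 1 week off RoughElec → RoughElec becomes 6 weeks, finish becomes 20.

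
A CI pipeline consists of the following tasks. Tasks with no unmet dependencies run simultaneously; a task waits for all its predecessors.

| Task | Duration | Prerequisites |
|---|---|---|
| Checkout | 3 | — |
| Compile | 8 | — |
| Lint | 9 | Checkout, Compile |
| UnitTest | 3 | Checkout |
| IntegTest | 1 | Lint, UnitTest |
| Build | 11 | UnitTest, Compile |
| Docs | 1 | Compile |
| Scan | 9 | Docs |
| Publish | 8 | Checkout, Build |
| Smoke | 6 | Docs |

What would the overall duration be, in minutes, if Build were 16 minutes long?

32

The binding path is Compile→Build→Publish = 8+11+8 = 27; finish at 27 minutes.
Since Build is critical, the +5 change carries straight to that chain (now 32 minutes).
No other chain overtakes it, so the finish is 32 minutes.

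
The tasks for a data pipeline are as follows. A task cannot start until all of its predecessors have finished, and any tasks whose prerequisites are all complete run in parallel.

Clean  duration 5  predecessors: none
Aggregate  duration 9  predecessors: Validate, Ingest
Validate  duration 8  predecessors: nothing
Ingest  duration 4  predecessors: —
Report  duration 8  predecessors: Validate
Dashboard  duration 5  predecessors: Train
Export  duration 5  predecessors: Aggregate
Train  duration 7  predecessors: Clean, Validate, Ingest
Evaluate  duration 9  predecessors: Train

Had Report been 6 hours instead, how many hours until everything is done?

24

Baseline: Validate→Train→Evaluate = 8+7+9 = 24 → 24 hours.
Report is off the critical path — its longest chain is 16 hours, giving 8 of slack.
No other chain overtakes it, so the finish is 24 hours.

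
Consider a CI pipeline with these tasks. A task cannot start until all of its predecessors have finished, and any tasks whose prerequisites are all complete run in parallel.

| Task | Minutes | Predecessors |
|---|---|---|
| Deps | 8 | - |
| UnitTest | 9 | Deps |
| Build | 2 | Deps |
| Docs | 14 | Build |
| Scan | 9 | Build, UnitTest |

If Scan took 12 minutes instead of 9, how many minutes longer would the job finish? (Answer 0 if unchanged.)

Baseline: Deps→UnitTest→Scan = 8+9+9 = 26 → 26 minutes.
Scan lies on that path, so at 12 minutes the path becomes 29 minutes.
No other chain overtakes it, so the finish is 29 minutes.
Change in finish: 29 − 26 = +3 minutes.

3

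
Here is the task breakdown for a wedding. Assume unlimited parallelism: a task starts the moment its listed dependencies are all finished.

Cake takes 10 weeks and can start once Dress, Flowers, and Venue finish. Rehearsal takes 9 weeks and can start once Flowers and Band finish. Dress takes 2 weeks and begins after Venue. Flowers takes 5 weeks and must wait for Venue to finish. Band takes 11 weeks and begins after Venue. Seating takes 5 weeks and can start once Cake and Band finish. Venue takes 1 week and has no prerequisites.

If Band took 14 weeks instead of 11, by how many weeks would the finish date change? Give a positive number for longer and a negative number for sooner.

3

Critical path before the change: Venue→Band→Rehearsal = 1+11+9 = 21 giving 21 weeks.
Since Band is critical, the +3 change carries straight to that chain (now 24 weeks).
No other chain overtakes it, so the finish is 24 weeks.
Change in finish: 24 − 21 = +3 weeks.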